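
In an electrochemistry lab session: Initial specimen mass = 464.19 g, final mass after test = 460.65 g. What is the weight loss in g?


Weight loss = initial − final
WL = 464.19 − 460.65 = 3.54 g

3.54 g


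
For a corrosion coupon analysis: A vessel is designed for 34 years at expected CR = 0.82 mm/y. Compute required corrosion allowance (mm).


Corrosion allowance = CR × design life
CA = 0.82 * 34 = 27.88 mm

27.88 mm


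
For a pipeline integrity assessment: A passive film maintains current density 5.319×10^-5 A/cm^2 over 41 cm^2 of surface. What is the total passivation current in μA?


I = i_pass * A, then convert A → μA (×10^6)
I = 5.319×10^-5 * 41 * 10^6 = 2180.79 μA

2180.79 μA


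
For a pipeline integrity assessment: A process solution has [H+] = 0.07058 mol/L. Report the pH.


pH = −log10[H+]
pH = −log10(0.07058) = 1.15

1.15


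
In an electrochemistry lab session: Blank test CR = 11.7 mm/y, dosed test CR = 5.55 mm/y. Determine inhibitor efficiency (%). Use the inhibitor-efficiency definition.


Apply the inhibitor-efficiency definition: IE = (CR_blank − CR_inh)/CR_blank × 100
IE = (11.7 − 5.55) / 11.7 × 100
IE = 6.15 / 11.7 × 100 = 52.6 %

52.6 %


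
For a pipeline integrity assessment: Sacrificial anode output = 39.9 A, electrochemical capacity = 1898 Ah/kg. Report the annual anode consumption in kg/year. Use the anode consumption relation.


Annual consumption = current * hours per year / capacity
Rate = 39.9 * 8760 / 1898 = 184.2 kg/year

184.2 kg/year


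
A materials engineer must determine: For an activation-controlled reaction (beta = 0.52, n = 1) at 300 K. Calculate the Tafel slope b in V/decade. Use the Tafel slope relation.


Apply the Tafel slope relation: b = 2.303*R*T/(beta*n*F)
Numerator: 2.303 * 8.314 * 300 = 5744.14
Denominator: 0.52 * 1 * 96485 = 50172.2
b = 5744.14 / 50172.2 = 0.1145 V/decade

0.1145 V/decade


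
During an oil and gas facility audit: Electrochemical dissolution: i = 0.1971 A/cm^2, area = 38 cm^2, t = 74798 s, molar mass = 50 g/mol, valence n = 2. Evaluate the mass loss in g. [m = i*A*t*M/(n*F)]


Apply Faraday's law: m = i*A*t*M / (n*F)
Total charge passed Q = i*A*t = 0.1971*38*74798 = 560222.0604 C
m = Q*M/(n*F) = 560222.0604*50/(2*96485) = 145.15781 g

145.15781 g


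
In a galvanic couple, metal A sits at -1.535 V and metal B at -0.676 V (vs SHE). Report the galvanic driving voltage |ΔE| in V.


Driving voltage is the absolute potential difference.
|ΔE| = |-1.535 − (-0.676)| = 0.859 V

0.859 V


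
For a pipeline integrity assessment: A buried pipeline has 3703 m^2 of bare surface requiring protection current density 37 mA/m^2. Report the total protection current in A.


I = area * current density, then convert mA → A (÷1000)
I = 3703 * 37 / 1000 = 137.01 A

137.01 A


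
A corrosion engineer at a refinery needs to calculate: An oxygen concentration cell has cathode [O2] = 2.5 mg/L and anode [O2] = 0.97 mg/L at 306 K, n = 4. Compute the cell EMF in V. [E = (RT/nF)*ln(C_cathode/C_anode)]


Apply the Nernst concentration-cell relation: E = (RT/nF)*ln(C_cathode/C_anode)
RT/nF = 8.314*306/(4*96485) = 0.00659192 V
ln(2.5/0.97) = 0.94675
E = 0.00659192 * 0.94675 = 0.00624 V

0.00624 V


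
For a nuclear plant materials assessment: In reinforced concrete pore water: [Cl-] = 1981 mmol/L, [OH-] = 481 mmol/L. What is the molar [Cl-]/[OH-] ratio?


Threshold parameter = [Cl-] / [OH-] (molar basis; both in mmol/L, so units cancel)
Ratio = 1981 / 481 = 4.12

4.12


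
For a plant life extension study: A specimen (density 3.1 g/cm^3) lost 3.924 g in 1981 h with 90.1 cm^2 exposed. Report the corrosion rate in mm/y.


Apply the mm/y weight-loss relation: CR = 87600 * W / (D * A * T)
Numerator: 87600 * 3.924 = 343742.4
Denominator: 3.1 * 90.1 * 1981 = 553313.11
CR = 343742.4 / 553313.11 = 0.6212 mm/y

0.6212 mm/y


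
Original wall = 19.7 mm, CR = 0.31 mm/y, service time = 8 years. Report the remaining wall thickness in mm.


Remaining wall = original − CR × time
t = 19.7 − 0.31*8 = 19.7 − 2.48 = 17.22 mm

17.22 mm


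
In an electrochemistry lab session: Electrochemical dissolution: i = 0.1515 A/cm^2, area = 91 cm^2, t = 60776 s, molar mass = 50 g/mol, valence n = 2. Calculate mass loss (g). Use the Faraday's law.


Apply Faraday's law: m = i*A*t*M / (n*F)
Total charge passed Q = i*A*t = 0.1515*91*60776 = 837888.324 C
m = Q*M/(n*F) = 837888.324*50/(2*96485) = 217.103 g

217.103 g


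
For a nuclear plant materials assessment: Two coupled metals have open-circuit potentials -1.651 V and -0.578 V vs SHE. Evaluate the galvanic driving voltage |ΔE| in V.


Driving voltage is the absolute potential difference.
|ΔE| = |-1.651 − (-0.578)| = 1.073 V

1.073 V


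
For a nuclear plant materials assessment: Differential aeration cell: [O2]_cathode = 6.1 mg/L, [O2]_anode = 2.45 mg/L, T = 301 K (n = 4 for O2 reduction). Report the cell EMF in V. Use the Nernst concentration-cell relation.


Apply the Nernst concentration-cell relation: E = (RT/nF)*ln(C_cathode/C_anode)
RT/nF = 8.314*301/(4*96485) = 0.0064842 V
ln(6.1/2.45) = 0.9122
E = 0.0064842 * 0.9122 = 0.00591 V

0.00591 V


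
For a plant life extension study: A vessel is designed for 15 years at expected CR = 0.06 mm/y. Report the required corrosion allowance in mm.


Corrosion allowance = CR × design life
CA = 0.06 * 15 = 0.9 mm

0.9 mm


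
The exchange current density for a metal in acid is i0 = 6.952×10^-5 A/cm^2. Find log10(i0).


i0 = 6.952×10^-5 A/cm^2
log10(i0) = -4.158

-4.158


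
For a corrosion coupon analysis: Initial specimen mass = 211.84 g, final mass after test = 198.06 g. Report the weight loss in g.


Weight loss = initial − final
WL = 211.84 − 198.06 = 13.78 g

13.78 g


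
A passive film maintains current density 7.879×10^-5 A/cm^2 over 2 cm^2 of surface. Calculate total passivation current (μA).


I = i_pass * A, then convert A → μA (×10^6)
I = 7.879×10^-5 * 2 * 10^6 = 157.58 μA

157.58 μA


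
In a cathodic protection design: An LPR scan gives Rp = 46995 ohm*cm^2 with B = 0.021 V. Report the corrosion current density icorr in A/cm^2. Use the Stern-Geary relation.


Apply the Stern-Geary relation: icorr = B / Rp
icorr = 0.021 / 46995 = 4.469×10^-7 A/cm^2

4.469×10^-7 A/cm^2


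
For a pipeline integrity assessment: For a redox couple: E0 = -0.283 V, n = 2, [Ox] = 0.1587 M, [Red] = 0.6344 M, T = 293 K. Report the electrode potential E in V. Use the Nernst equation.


Apply the Nernst equation: E = E0 + (RT/nF)*ln([Ox]/[Red])
Step 1: RT/nF = 8.314*293/(2*96485) = 0.01262373 V
Step 2: [Ox]/[Red] = 0.1587/0.6344 = 0.250158
Step 3: ln(0.250158) = -1.385663
Step 4: correction = 0.01262373 * -1.385663 = -0.0175 V
E = -0.283 + -0.0175 = -0.3005 V

-0.3005 V


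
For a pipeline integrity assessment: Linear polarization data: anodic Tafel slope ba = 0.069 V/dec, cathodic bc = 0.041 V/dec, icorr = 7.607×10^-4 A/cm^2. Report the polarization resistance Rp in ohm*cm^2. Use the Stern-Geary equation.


Apply the Stern-Geary equation: Rp = ba*bc / (2.303*icorr*(ba+bc))
ba*bc = 0.069*0.041 = 0.002829
ba+bc = 0.11; 2.303*icorr*(ba+bc) = 2.303*7.607×10^-4*0.11 = 1.9270813×10^-4
Rp = 0.002829 / 1.9270813×10^-4 = 14.7 ohm*cm^2

14.7 ohm*cm^2


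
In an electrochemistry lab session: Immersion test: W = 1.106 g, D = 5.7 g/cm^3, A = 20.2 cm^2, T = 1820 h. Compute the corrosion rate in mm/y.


Apply the mm/y weight-loss relation: CR = 87600 * W / (D * A * T)
Numerator: 87600 * 1.106 = 96885.6
Denominator: 5.7 * 20.2 * 1820 = 209554.8
CR = 96885.6 / 209554.8 = 0.4623 mm/y

0.4623 mm/y


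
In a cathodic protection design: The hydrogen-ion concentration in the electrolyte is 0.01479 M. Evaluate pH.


pH = −log10[H+]
pH = −log10(0.01479) = 1.83

1.83


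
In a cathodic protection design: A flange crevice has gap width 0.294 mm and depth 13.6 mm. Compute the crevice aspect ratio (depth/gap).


Aspect ratio = depth / gap
Ratio = 13.6 / 0.294 = 46.3

46.3


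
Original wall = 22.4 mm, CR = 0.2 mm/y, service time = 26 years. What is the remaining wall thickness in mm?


Remaining wall = original − CR × time
t = 22.4 − 0.2*26 = 22.4 − 5.2 = 17.2 mm

17.2 mm


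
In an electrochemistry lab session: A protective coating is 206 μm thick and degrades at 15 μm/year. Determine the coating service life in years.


Service life = thickness / degradation rate
Life = 206 / 15 = 13.7 years

13.7 years


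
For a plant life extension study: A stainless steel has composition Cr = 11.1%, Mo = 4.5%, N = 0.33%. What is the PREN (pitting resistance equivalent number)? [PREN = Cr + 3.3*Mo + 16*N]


Apply the PREN formula: PREN = Cr + 3.3*Mo + 16*N
PREN = 11.1 + 3.3*4.5 + 16*0.33
PREN = 11.1 + 14.85 + 5.28 = 31.23

31.23


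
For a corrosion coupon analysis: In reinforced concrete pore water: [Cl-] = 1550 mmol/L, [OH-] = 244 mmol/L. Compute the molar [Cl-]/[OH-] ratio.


Threshold parameter = [Cl-] / [OH-] (molar basis; both in mmol/L, so units cancel)
Ratio = 1550 / 244 = 6.35

6.35


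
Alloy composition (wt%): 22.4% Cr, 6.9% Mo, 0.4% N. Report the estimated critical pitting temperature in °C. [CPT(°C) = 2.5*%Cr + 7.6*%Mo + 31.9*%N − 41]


Apply the ASTM G48 empirical CPT estimate: CPT(°C) = 2.5*%Cr + 7.6*%Mo + 31.9*%N − 41
2.5*22.4 = 56; 7.6*6.9 = 52.44; 31.9*0.4 = 12.76
CPT = 56 + 52.44 + 12.76 − 41 = 80.2 °C
Rounded to 0.1 °C: CPT ≈ 80.2 °C

80.2 °C


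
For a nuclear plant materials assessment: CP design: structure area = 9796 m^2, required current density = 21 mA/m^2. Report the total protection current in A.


I = area * current density, then convert mA → A (÷1000)
I = 9796 * 21 / 1000 = 205.72 A

205.72 A


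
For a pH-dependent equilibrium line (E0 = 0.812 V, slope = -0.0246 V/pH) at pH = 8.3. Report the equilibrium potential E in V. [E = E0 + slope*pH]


Apply the Pourbaix line equation: E = E0 + slope*pH
E = 0.812 + (-0.0246)*8.3 = 0.812 + (-0.20418) = 0.60782 V
Rounded to 4 decimal places: E = 0.6078 V

0.6078 V


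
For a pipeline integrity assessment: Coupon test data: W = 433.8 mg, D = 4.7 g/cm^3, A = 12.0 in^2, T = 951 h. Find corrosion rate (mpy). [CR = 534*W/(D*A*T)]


Apply the mpy weight-loss relation: CR = 534 * W / (D * A * T)
Numerator: 534 * 433.8 = 231649.2
Denominator: 4.7 * 12.0 * 951 = 53636.4
CR = 231649.2 / 53636.4 = 4.3189 mpy

4.3189 mpy


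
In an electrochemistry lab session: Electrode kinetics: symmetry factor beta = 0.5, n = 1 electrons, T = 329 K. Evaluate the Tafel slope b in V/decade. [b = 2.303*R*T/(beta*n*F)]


Apply the Tafel slope relation: b = 2.303*R*T/(beta*n*F)
Numerator: 2.303 * 8.314 * 329 = 6299.41
Denominator: 0.5 * 1 * 96485 = 48242.5
b = 6299.41 / 48242.5 = 0.1306 V/decade

0.1306 V/decade


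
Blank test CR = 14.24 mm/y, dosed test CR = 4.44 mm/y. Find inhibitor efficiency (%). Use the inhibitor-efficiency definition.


Apply the inhibitor-efficiency definition: IE = (CR_blank − CR_inh)/CR_blank × 100
IE = (14.24 − 4.44) / 14.24 × 100
IE = 9.8 / 14.24 × 100 = 68.8 %

68.8 %


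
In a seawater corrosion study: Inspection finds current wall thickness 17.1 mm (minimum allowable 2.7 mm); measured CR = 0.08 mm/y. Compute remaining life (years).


Apply the remaining-life relation: RL = (t_current − t_min) / CR
RL = (17.1 − 2.7) / 0.08 = 14.4 / 0.08 = 180.0 years

180.0 years


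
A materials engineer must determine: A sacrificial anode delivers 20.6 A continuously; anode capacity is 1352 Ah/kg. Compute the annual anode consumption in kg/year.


Annual consumption = current * hours per year / capacity
Rate = 20.6 * 8760 / 1352 = 133.5 kg/year

133.5 kg/year


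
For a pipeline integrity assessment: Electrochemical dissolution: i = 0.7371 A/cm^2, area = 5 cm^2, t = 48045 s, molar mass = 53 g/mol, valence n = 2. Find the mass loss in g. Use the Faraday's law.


Apply Faraday's law: m = i*A*t*M / (n*F)
Total charge passed Q = i*A*t = 0.7371*5*48045 = 177069.8475 C
m = Q*M/(n*F) = 177069.8475*53/(2*96485) = 48.63296 g

48.63296 g


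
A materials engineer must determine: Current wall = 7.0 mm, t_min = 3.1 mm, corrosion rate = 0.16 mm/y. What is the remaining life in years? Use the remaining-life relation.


Apply the remaining-life relation: RL = (t_current − t_min) / CR
RL = (7.0 − 3.1) / 0.16 = 3.9 / 0.16 = 24.4 years

24.4 years


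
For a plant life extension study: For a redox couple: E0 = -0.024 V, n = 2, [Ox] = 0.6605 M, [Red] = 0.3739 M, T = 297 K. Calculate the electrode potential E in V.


Apply the Nernst equation: E = E0 + (RT/nF)*ln([Ox]/[Red])
Step 1: RT/nF = 8.314*297/(2*96485) = 0.01279607 V
Step 2: [Ox]/[Red] = 0.6605/0.3739 = 1.766515
Step 3: ln(1.766515) = 0.569009
Step 4: correction = 0.01279607 * 0.569009 = 0.007 V
E = -0.024 + 0.007 = -0.017 V

-0.017 V


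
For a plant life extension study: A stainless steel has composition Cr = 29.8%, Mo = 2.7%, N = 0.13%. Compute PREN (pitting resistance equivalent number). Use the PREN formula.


Apply the PREN formula: PREN = Cr + 3.3*Mo + 16*N
PREN = 29.8 + 3.3*2.7 + 16*0.13
PREN = 29.8 + 8.91 + 2.08 = 40.79

40.79


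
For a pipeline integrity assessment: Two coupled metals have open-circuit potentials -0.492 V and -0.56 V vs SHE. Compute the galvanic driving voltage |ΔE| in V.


Driving voltage is the absolute potential difference.
|ΔE| = |-0.492 − (-0.56)| = 0.068 V

0.068 V


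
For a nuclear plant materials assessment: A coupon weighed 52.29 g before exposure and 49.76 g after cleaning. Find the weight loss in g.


Weight loss = initial − final
WL = 52.29 − 49.76 = 2.53 g

2.53 g


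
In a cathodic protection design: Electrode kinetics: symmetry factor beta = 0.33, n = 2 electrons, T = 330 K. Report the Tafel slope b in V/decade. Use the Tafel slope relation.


Apply the Tafel slope relation: b = 2.303*R*T/(beta*n*F)
Numerator: 2.303 * 8.314 * 330 = 6318.56
Denominator: 0.33 * 2 * 96485 = 63680.1
b = 6318.56 / 63680.1 = 0.0992 V/decade

0.0992 V/decade


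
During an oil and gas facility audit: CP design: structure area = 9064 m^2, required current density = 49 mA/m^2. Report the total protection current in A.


I = area * current density, then convert mA → A (÷1000)
I = 9064 * 49 / 1000 = 444.14 A

444.14 A


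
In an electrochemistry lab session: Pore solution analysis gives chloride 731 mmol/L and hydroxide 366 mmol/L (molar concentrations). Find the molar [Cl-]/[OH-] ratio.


Threshold parameter = [Cl-] / [OH-] (molar basis; both in mmol/L, so units cancel)
Ratio = 731 / 366 = 2.0

2.0


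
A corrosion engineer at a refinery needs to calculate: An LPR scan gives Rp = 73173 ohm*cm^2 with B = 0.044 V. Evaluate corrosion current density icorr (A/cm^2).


Apply the Stern-Geary relation: icorr = B / Rp
icorr = 0.044 / 73173 = 6.013×10^-7 A/cm^2

6.013×10^-7 A/cm^2


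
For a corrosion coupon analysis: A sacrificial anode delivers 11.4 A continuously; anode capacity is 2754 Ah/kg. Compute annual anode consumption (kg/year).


Annual consumption = current * hours per year / capacity
Rate = 11.4 * 8760 / 2754 = 36.3 kg/year

36.3 kg/year


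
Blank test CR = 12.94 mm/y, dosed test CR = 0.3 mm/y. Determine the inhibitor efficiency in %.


Apply the inhibitor-efficiency definition: IE = (CR_blank − CR_inh)/CR_blank × 100
IE = (12.94 − 0.3) / 12.94 × 100
IE = 12.64 / 12.94 × 100 = 97.7 %

97.7 %


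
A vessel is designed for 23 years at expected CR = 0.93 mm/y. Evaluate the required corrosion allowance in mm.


Corrosion allowance = CR × design life
CA = 0.93 * 23 = 21.39 mm

21.39 mm


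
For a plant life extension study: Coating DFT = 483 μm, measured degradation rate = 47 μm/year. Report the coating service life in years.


Service life = thickness / degradation rate
Life = 483 / 47 = 10.3 years

10.3 years


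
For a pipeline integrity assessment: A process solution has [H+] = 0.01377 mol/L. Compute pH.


pH = −log10[H+]
pH = −log10(0.01377) = 1.86

1.86


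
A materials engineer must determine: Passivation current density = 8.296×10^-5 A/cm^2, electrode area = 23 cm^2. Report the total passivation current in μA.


I = i_pass * A, then convert A → μA (×10^6)
I = 8.296×10^-5 * 23 * 10^6 = 1908.08 μA

1908.08 μA


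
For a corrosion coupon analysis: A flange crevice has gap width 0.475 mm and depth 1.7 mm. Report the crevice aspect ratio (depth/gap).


Aspect ratio = depth / gap
Ratio = 1.7 / 0.475 = 3.6

3.6


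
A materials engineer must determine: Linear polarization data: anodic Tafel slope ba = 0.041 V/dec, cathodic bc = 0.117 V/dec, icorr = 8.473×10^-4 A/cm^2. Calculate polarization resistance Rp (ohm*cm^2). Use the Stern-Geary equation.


Apply the Stern-Geary equation: Rp = ba*bc / (2.303*icorr*(ba+bc))
ba*bc = 0.041*0.117 = 0.004797
ba+bc = 0.158; 2.303*icorr*(ba+bc) = 2.303*8.473×10^-4*0.158 = 3.0831044×10^-4
Rp = 0.004797 / 3.0831044×10^-4 = 15.56 ohm*cm^2

15.56 ohm*cm^2


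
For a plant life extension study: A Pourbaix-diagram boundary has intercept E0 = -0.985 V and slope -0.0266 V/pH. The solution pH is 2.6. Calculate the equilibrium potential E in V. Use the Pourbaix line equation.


Apply the Pourbaix line equation: E = E0 + slope*pH
E = -0.985 + (-0.0266)*2.6 = -0.985 + (-0.06916) = -1.05416 V
Rounded to 3 decimal places: E = -1.054 V

-1.054 V


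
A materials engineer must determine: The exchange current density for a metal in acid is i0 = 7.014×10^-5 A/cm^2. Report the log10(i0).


i0 = 7.014×10^-5 A/cm^2
log10(i0) = -4.154

-4.154


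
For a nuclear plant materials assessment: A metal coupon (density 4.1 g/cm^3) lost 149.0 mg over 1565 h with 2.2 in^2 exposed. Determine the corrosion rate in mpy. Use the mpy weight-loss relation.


Apply the mpy weight-loss relation: CR = 534 * W / (D * A * T)
Numerator: 534 * 149.0 = 79566.0
Denominator: 4.1 * 2.2 * 1565 = 14116.3
CR = 79566.0 / 14116.3 = 5.63646 mpy

5.63646 mpy


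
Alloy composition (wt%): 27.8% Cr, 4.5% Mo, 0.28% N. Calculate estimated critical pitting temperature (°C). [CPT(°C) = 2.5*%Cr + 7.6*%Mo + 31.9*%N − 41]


Apply the ASTM G48 empirical CPT estimate: CPT(°C) = 2.5*%Cr + 7.6*%Mo + 31.9*%N − 41
2.5*27.8 = 69.5; 7.6*4.5 = 34.2; 31.9*0.28 = 8.932
CPT = 69.5 + 34.2 + 8.932 − 41 = 71.632 °C
Rounded to 0.1 °C: CPT ≈ 71.6 °C

71.6 °C


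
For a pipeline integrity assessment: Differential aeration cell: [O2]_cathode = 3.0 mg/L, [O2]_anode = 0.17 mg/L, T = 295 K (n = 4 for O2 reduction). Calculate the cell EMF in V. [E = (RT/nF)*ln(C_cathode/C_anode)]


Apply the Nernst concentration-cell relation: E = (RT/nF)*ln(C_cathode/C_anode)
RT/nF = 8.314*295/(4*96485) = 0.00635495 V
ln(3.0/0.17) = 2.87057
E = 0.00635495 * 2.87057 = 0.01824 V

0.01824 V


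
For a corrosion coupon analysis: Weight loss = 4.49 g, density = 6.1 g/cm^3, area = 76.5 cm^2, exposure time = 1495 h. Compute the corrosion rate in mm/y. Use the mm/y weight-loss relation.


Apply the mm/y weight-loss relation: CR = 87600 * W / (D * A * T)
Numerator: 87600 * 4.49 = 393324.0
Denominator: 6.1 * 76.5 * 1495 = 697641.75
CR = 393324.0 / 697641.75 = 0.563791 mm/y

0.563791 mm/y


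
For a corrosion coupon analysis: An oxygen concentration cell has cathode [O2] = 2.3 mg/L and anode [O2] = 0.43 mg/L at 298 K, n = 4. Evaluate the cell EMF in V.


Apply the Nernst concentration-cell relation: E = (RT/nF)*ln(C_cathode/C_anode)
RT/nF = 8.314*298/(4*96485) = 0.00641958 V
ln(2.3/0.43) = 1.67688
E = 0.00641958 * 1.67688 = 0.01076 V

0.01076 V


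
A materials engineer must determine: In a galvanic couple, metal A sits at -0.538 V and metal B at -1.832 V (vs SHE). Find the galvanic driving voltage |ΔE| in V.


Driving voltage is the absolute potential difference.
|ΔE| = |-0.538 − (-1.832)| = 1.294 V

1.294 V


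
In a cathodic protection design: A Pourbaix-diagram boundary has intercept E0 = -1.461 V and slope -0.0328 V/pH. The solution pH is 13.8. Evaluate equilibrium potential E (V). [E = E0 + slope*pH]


Apply the Pourbaix line equation: E = E0 + slope*pH
E = -1.461 + (-0.0328)*13.8 = -1.461 + (-0.45264) = -1.91364 V
Rounded to 4 decimal places: E = -1.9136 V

-1.9136 V


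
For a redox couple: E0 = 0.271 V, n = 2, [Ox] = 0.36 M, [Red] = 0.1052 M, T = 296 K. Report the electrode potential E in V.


Apply the Nernst equation: E = E0 + (RT/nF)*ln([Ox]/[Red])
Step 1: RT/nF = 8.314*296/(2*96485) = 0.01275299 V
Step 2: [Ox]/[Red] = 0.36/0.1052 = 3.422053
Step 3: ln(3.422053) = 1.230241
Step 4: correction = 0.01275299 * 1.230241 = 0.0157 V
E = 0.271 + 0.0157 = 0.2867 V

0.2867 V


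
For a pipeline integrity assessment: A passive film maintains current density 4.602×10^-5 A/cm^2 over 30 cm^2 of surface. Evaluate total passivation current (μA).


I = i_pass * A, then convert A → μA (×10^6)
I = 4.602×10^-5 * 30 * 10^6 = 1380.6 μA

1380.6 μA


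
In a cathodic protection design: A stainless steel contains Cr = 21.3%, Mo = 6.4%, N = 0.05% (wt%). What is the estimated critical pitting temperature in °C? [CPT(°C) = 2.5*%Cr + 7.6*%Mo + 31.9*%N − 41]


Apply the ASTM G48 empirical CPT estimate: CPT(°C) = 2.5*%Cr + 7.6*%Mo + 31.9*%N − 41
2.5*21.3 = 53.25; 7.6*6.4 = 48.64; 31.9*0.05 = 1.595
CPT = 53.25 + 48.64 + 1.595 − 41 = 62.485 °C
Rounded to 0.1 °C: CPT ≈ 62.5 °C

62.5 °C


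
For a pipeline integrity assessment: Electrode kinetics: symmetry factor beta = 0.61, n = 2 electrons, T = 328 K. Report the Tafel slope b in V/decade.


Apply the Tafel slope relation: b = 2.303*R*T/(beta*n*F)
Numerator: 2.303 * 8.314 * 328 = 6280.26
Denominator: 0.61 * 2 * 96485 = 117711.7
b = 6280.26 / 117711.7 = 0.0534 V/decade

0.0534 V/decade


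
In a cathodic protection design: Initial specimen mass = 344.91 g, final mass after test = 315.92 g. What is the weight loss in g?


Weight loss = initial − final
WL = 344.91 − 315.92 = 28.99 g

28.99 g


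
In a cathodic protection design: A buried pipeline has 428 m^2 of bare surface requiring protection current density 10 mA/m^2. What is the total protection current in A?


I = area * current density, then convert mA → A (÷1000)
I = 428 * 10 / 1000 = 4.28 A

4.28 A


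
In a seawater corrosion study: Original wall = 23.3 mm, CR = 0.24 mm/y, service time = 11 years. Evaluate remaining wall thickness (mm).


Remaining wall = original − CR × time
t = 23.3 − 0.24*11 = 23.3 − 2.64 = 20.66 mm

20.66 mm


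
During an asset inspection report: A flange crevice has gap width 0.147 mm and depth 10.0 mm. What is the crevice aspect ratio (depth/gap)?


Aspect ratio = depth / gap
Ratio = 10.0 / 0.147 = 68.0

68.0


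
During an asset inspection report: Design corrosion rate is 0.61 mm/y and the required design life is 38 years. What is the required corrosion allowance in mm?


Corrosion allowance = CR × design life
CA = 0.61 * 38 = 23.18 mm

23.18 mm


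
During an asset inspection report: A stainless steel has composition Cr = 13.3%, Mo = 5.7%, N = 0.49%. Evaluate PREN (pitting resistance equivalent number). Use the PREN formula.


Apply the PREN formula: PREN = Cr + 3.3*Mo + 16*N
PREN = 13.3 + 3.3*5.7 + 16*0.49
PREN = 13.3 + 18.81 + 7.84 = 39.95

39.95


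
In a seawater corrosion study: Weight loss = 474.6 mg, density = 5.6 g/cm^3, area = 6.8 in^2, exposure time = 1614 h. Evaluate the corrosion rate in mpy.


Apply the mpy weight-loss relation: CR = 534 * W / (D * A * T)
Numerator: 534 * 474.6 = 253436.4
Denominator: 5.6 * 6.8 * 1614 = 61461.12
CR = 253436.4 / 61461.12 = 4.124 mpy

4.124 mpy


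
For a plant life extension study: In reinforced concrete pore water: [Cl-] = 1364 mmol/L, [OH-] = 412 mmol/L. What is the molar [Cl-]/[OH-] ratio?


Threshold parameter = [Cl-] / [OH-] (molar basis; both in mmol/L, so units cancel)
Ratio = 1364 / 412 = 3.31

3.31


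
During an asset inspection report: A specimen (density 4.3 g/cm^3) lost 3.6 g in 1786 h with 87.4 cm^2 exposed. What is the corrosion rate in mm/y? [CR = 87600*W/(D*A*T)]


Apply the mm/y weight-loss relation: CR = 87600 * W / (D * A * T)
Numerator: 87600 * 3.6 = 315360.0
Denominator: 4.3 * 87.4 * 1786 = 671214.52
CR = 315360.0 / 671214.52 = 0.46983 mm/y

0.46983 mm/y


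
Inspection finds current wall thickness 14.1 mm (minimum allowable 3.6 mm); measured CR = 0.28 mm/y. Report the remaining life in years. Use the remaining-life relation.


Apply the remaining-life relation: RL = (t_current − t_min) / CR
RL = (14.1 − 3.6) / 0.28 = 10.5 / 0.28 = 37.5 years

37.5 years


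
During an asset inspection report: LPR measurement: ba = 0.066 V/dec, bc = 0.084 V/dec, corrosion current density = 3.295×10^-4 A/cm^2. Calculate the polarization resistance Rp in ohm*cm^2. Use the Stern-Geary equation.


Apply the Stern-Geary equation: Rp = ba*bc / (2.303*icorr*(ba+bc))
ba*bc = 0.066*0.084 = 0.005544
ba+bc = 0.15; 2.303*icorr*(ba+bc) = 2.303*3.295×10^-4*0.15 = 1.1382577×10^-4
Rp = 0.005544 / 1.1382577×10^-4 = 48.7 ohm*cm^2

48.7 ohm*cm^2


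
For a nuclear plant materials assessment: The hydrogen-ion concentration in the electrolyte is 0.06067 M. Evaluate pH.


pH = −log10[H+]
pH = −log10(0.06067) = 1.22

1.22


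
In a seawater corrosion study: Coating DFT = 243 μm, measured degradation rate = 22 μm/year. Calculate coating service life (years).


Service life = thickness / degradation rate
Life = 243 / 22 = 11.0 years

11.0 years


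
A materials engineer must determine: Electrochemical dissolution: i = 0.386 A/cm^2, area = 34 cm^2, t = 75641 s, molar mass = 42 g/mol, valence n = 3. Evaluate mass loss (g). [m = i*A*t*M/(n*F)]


Apply Faraday's law: m = i*A*t*M / (n*F)
Total charge passed Q = i*A*t = 0.386*34*75641 = 992712.484 C
m = Q*M/(n*F) = 992712.484*42/(3*96485) = 144.043 g

144.043 g


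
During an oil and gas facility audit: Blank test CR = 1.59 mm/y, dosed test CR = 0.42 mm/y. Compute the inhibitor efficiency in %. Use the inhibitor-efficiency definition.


Apply the inhibitor-efficiency definition: IE = (CR_blank − CR_inh)/CR_blank × 100
IE = (1.59 − 0.42) / 1.59 × 100
IE = 1.17 / 1.59 × 100 = 73.6 %

73.6 %


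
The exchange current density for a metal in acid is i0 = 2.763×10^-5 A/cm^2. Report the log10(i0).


i0 = 2.763×10^-5 A/cm^2
log10(i0) = -4.559

-4.559


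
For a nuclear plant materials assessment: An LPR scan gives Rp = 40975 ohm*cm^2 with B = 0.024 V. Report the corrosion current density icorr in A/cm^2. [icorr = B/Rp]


Apply the Stern-Geary relation: icorr = B / Rp
icorr = 0.024 / 40975 = 5.857×10^-7 A/cm^2

5.857×10^-7 A/cm^2


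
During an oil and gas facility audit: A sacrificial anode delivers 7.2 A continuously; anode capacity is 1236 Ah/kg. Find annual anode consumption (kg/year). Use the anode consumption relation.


Annual consumption = current * hours per year / capacity
Rate = 7.2 * 8760 / 1236 = 51.0 kg/year

51.0 kg/year


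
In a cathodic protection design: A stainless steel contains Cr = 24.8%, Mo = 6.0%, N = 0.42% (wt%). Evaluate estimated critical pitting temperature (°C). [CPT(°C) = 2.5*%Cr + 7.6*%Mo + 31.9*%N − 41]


Apply the ASTM G48 empirical CPT estimate: CPT(°C) = 2.5*%Cr + 7.6*%Mo + 31.9*%N − 41
2.5*24.8 = 62; 7.6*6.0 = 45.6; 31.9*0.42 = 13.398
CPT = 62 + 45.6 + 13.398 − 41 = 79.998 °C
Rounded to 0.1 °C: CPT ≈ 80.0 °C

80.0 °C


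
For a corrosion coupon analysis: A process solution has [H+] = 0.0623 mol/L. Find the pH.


pH = −log10[H+]
pH = −log10(0.0623) = 1.21

1.21


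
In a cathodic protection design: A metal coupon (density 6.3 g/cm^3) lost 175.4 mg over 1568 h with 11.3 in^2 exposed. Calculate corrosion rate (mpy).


Apply the mpy weight-loss relation: CR = 534 * W / (D * A * T)
Numerator: 534 * 175.4 = 93663.6
Denominator: 6.3 * 11.3 * 1568 = 111625.92
CR = 93663.6 / 111625.92 = 0.83908 mpy

0.83908 mpy


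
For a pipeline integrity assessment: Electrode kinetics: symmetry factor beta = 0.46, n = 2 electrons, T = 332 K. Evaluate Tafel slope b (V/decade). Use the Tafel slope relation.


Apply the Tafel slope relation: b = 2.303*R*T/(beta*n*F)
Numerator: 2.303 * 8.314 * 332 = 6356.85
Denominator: 0.46 * 2 * 96485 = 88766.2
b = 6356.85 / 88766.2 = 0.072 V/decade

0.072 V/decade


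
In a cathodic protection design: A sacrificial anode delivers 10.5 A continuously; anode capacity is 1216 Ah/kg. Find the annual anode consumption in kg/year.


Annual consumption = current * hours per year / capacity
Rate = 10.5 * 8760 / 1216 = 75.6 kg/year

75.6 kg/year


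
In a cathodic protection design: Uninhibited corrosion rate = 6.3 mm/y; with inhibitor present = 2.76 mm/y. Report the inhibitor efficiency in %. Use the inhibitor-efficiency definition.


Apply the inhibitor-efficiency definition: IE = (CR_blank − CR_inh)/CR_blank × 100
IE = (6.3 − 2.76) / 6.3 × 100
IE = 3.54 / 6.3 × 100 = 56.2 %

56.2 %


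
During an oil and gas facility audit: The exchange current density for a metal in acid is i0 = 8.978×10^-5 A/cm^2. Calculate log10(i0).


i0 = 8.978×10^-5 A/cm^2
log10(i0) = -4.047

-4.047


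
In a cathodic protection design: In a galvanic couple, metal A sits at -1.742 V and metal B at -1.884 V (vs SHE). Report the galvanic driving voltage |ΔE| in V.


Driving voltage is the absolute potential difference.
|ΔE| = |-1.742 − (-1.884)| = 0.142 V

0.142 V


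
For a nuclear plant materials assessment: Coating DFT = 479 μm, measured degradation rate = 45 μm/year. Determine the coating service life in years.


Service life = thickness / degradation rate
Life = 479 / 45 = 10.6 years

10.6 years


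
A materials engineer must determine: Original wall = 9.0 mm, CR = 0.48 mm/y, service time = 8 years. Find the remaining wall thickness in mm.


Remaining wall = original − CR × time
t = 9.0 − 0.48*8 = 9.0 − 3.84 = 5.16 mm

5.16 mm


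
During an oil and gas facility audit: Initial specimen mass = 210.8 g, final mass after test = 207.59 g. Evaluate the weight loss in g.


Weight loss = initial − final
WL = 210.8 − 207.59 = 3.21 g

3.21 g


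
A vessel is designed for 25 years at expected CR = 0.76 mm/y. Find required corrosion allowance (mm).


Corrosion allowance = CR × design life
CA = 0.76 * 25 = 19.0 mm

19.0 mm


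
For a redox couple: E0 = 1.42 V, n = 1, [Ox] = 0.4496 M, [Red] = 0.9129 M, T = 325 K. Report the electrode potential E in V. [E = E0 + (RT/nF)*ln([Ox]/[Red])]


Apply the Nernst equation: E = E0 + (RT/nF)*ln([Ox]/[Red])
Step 1: RT/nF = 8.314*325/(1*96485) = 0.02800487 V
Step 2: [Ox]/[Red] = 0.4496/0.9129 = 0.492496
Step 3: ln(0.492496) = -0.708269
Step 4: correction = 0.02800487 * -0.708269 = -0.0198 V
E = 1.42 + -0.0198 = 1.4002 V

1.4002 V


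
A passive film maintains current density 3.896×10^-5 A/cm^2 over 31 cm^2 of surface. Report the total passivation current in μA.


I = i_pass * A, then convert A → μA (×10^6)
I = 3.896×10^-5 * 31 * 10^6 = 1207.76 μA

1207.76 μA


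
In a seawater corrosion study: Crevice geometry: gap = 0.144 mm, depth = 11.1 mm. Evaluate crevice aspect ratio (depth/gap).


Aspect ratio = depth / gap
Ratio = 11.1 / 0.144 = 77.1

77.1


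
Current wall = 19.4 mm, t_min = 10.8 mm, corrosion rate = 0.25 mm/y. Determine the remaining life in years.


Apply the remaining-life relation: RL = (t_current − t_min) / CR
RL = (19.4 − 10.8) / 0.25 = 8.6 / 0.25 = 34.4 years

34.4 years


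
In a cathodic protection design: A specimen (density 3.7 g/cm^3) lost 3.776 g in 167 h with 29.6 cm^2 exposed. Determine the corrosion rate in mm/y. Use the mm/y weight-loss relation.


Apply the mm/y weight-loss relation: CR = 87600 * W / (D * A * T)
Numerator: 87600 * 3.776 = 330777.6
Denominator: 3.7 * 29.6 * 167 = 18289.84
CR = 330777.6 / 18289.84 = 18.085319 mm/y

18.085319 mm/y


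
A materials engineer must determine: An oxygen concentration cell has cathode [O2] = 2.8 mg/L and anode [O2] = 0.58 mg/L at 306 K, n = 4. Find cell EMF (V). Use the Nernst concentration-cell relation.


Apply the Nernst concentration-cell relation: E = (RT/nF)*ln(C_cathode/C_anode)
RT/nF = 8.314*306/(4*96485) = 0.00659192 V
ln(2.8/0.58) = 1.57435
E = 0.00659192 * 1.57435 = 0.01038 V

0.01038 V


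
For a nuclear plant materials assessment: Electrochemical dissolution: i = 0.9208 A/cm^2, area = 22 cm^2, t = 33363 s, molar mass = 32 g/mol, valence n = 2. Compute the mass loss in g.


Apply Faraday's law: m = i*A*t*M / (n*F)
Total charge passed Q = i*A*t = 0.9208*22*33363 = 675854.3088 C
m = Q*M/(n*F) = 675854.3088*32/(2*96485) = 112.07617 g

112.07617 g


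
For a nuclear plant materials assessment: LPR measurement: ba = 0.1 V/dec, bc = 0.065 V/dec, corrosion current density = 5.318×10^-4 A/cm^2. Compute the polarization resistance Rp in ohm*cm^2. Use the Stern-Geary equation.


Apply the Stern-Geary equation: Rp = ba*bc / (2.303*icorr*(ba+bc))
ba*bc = 0.1*0.065 = 0.0065
ba+bc = 0.165; 2.303*icorr*(ba+bc) = 2.303*5.318×10^-4*0.165 = 2.0208134×10^-4
Rp = 0.0065 / 2.0208134×10^-4 = 32.2 ohm*cm^2

32.2 ohm*cm^2


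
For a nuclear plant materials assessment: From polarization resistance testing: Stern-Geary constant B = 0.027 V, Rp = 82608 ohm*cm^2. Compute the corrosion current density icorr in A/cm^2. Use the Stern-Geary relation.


Apply the Stern-Geary relation: icorr = B / Rp
icorr = 0.027 / 82608 = 3.268×10^-7 A/cm^2

3.268×10^-7 A/cm^2


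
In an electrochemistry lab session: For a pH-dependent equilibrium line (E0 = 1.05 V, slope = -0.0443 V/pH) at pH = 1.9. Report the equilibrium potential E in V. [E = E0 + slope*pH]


Apply the Pourbaix line equation: E = E0 + slope*pH
E = 1.05 + (-0.0443)*1.9 = 1.05 + (-0.08417) = 0.96583 V
Rounded to 4 decimal places: E = 0.9658 V

0.9658 V


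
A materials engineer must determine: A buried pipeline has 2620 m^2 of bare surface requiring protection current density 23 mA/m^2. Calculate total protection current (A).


I = area * current density, then convert mA → A (÷1000)
I = 2620 * 23 / 1000 = 60.26 A

60.26 A


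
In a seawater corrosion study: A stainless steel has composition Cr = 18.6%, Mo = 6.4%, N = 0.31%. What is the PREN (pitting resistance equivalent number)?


Apply the PREN formula: PREN = Cr + 3.3*Mo + 16*N
PREN = 18.6 + 3.3*6.4 + 16*0.31
PREN = 18.6 + 21.12 + 4.96 = 44.68

44.68


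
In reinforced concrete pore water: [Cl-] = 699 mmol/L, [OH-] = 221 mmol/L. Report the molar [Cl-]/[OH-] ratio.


Threshold parameter = [Cl-] / [OH-] (molar basis; both in mmol/L, so units cancel)
Ratio = 699 / 221 = 3.16

3.16


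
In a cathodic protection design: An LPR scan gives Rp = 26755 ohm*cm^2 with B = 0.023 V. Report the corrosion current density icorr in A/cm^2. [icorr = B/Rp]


Apply the Stern-Geary relation: icorr = B / Rp
icorr = 0.023 / 26755 = 8.597×10^-7 A/cm^2

8.597×10^-7 A/cm^2


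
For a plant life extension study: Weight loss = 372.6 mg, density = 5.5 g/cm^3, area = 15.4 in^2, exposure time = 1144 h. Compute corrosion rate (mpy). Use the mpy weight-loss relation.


Apply the mpy weight-loss relation: CR = 534 * W / (D * A * T)
Numerator: 534 * 372.6 = 198968.4
Denominator: 5.5 * 15.4 * 1144 = 96896.8
CR = 198968.4 / 96896.8 = 2.053 mpy

2.053 mpy


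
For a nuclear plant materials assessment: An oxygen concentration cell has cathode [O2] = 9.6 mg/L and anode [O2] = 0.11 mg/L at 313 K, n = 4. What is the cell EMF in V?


Apply the Nernst concentration-cell relation: E = (RT/nF)*ln(C_cathode/C_anode)
RT/nF = 8.314*313/(4*96485) = 0.00674271 V
ln(9.6/0.11) = 4.46904
E = 0.00674271 * 4.46904 = 0.03013 V

0.03013 V


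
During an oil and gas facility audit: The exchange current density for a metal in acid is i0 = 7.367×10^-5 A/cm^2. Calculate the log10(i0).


i0 = 7.367×10^-5 A/cm^2
log10(i0) = -4.133

-4.133


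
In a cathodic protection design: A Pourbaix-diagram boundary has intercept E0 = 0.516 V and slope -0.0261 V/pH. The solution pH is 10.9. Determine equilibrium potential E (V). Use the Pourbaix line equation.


Apply the Pourbaix line equation: E = E0 + slope*pH
E = 0.516 + (-0.0261)*10.9 = 0.516 + (-0.28449) = 0.23151 V
Rounded to 3 decimal places: E = 0.232 V

0.232 V


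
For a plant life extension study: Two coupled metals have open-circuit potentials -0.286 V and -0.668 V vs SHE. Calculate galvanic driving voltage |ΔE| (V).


Driving voltage is the absolute potential difference.
|ΔE| = |-0.286 − (-0.668)| = 0.382 V

0.382 V


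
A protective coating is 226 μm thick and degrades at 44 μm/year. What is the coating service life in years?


Service life = thickness / degradation rate
Life = 226 / 44 = 5.1 years

5.1 years


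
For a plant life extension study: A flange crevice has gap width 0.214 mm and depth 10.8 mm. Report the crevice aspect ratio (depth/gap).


Aspect ratio = depth / gap
Ratio = 10.8 / 0.214 = 50.5

50.5


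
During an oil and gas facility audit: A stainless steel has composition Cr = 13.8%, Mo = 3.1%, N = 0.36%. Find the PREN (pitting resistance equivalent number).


Apply the PREN formula: PREN = Cr + 3.3*Mo + 16*N
PREN = 13.8 + 3.3*3.1 + 16*0.36
PREN = 13.8 + 10.23 + 5.76 = 29.79

29.79


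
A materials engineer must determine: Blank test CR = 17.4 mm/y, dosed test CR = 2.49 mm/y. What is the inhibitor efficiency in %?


Apply the inhibitor-efficiency definition: IE = (CR_blank − CR_inh)/CR_blank × 100
IE = (17.4 − 2.49) / 17.4 × 100
IE = 14.91 / 17.4 × 100 = 85.7 %

85.7 %


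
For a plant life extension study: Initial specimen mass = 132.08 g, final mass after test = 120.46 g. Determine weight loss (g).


Weight loss = initial − final
WL = 132.08 − 120.46 = 11.62 g

11.62 g


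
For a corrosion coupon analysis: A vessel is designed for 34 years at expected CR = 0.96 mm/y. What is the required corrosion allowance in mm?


Corrosion allowance = CR × design life
CA = 0.96 * 34 = 32.64 mm

32.64 mm


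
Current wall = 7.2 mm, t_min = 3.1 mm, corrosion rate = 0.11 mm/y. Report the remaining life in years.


Apply the remaining-life relation: RL = (t_current − t_min) / CR
RL = (7.2 − 3.1) / 0.11 = 4.1 / 0.11 = 37.3 years

37.3 years


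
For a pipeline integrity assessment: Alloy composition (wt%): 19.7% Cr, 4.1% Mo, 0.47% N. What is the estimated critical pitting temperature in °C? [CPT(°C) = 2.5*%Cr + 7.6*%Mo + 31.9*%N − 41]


Apply the ASTM G48 empirical CPT estimate: CPT(°C) = 2.5*%Cr + 7.6*%Mo + 31.9*%N − 41
2.5*19.7 = 49.25; 7.6*4.1 = 31.16; 31.9*0.47 = 14.993
CPT = 49.25 + 31.16 + 14.993 − 41 = 54.403 °C
Rounded to 0.1 °C: CPT ≈ 54.4 °C

54.4 °C


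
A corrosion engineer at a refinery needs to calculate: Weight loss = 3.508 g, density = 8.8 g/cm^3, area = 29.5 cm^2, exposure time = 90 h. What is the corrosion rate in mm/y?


Apply the mm/y weight-loss relation: CR = 87600 * W / (D * A * T)
Numerator: 87600 * 3.508 = 307300.8
Denominator: 8.8 * 29.5 * 90 = 23364.0
CR = 307300.8 / 23364.0 = 13.15275 mm/y

13.15275 mm/y


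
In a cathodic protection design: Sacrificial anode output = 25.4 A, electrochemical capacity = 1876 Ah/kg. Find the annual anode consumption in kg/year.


Annual consumption = current * hours per year / capacity
Rate = 25.4 * 8760 / 1876 = 118.6 kg/year

118.6 kg/year


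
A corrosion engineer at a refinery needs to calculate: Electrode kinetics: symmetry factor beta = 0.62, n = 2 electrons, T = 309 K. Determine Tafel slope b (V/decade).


Apply the Tafel slope relation: b = 2.303*R*T/(beta*n*F)
Numerator: 2.303 * 8.314 * 309 = 5916.47
Denominator: 0.62 * 2 * 96485 = 119641.4
b = 5916.47 / 119641.4 = 0.0495 V/decade

0.0495 V/decade


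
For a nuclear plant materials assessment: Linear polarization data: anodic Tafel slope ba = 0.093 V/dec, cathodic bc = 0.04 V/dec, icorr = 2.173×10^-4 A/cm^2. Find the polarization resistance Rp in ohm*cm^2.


Apply the Stern-Geary equation: Rp = ba*bc / (2.303*icorr*(ba+bc))
ba*bc = 0.093*0.04 = 0.00372
ba+bc = 0.133; 2.303*icorr*(ba+bc) = 2.303*2.173×10^-4*0.133 = 6.6558773×10^-5
Rp = 0.00372 / 6.6558773×10^-5 = 55.89 ohm*cm^2

55.89 ohm*cm^2
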